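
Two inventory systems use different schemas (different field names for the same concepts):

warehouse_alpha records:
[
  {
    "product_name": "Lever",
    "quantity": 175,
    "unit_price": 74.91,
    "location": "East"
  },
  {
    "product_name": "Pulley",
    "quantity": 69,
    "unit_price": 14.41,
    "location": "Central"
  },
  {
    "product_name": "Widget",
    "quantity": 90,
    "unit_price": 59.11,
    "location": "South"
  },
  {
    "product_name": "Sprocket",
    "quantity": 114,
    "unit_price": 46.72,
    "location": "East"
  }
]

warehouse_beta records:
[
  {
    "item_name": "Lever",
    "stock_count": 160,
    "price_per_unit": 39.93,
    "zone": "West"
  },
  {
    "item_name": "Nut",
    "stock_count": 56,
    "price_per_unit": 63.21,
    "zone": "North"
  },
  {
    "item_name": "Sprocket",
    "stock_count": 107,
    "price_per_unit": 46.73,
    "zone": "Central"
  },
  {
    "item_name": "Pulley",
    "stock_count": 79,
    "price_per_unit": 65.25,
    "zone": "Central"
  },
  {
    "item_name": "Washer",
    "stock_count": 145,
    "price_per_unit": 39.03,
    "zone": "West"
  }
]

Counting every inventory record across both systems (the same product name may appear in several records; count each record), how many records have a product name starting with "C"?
0

Schema mapping: "product_name" (warehouse_alpha) = "item_name" (warehouse_beta) = product name

Records with product name starting with "C" in warehouse_alpha: 0
Records with product name starting with "C" in warehouse_beta: 0

Total: 0 + 0 = 0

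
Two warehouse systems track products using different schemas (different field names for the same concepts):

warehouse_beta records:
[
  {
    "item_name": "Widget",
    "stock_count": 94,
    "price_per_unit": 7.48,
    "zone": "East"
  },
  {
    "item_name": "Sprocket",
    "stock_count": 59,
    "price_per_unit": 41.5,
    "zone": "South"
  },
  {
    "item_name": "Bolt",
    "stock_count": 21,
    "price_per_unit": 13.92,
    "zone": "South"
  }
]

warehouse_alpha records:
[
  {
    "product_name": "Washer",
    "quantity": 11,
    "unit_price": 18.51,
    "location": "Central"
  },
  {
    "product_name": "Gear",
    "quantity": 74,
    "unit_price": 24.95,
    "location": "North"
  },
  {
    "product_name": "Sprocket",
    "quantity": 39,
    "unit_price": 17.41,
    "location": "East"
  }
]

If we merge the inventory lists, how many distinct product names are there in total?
5

Schema mapping: "item_name" (warehouse_beta) = "product_name" (warehouse_alpha) = product name

Products in warehouse_beta: ['Bolt', 'Sprocket', 'Widget']
Products in warehouse_alpha: ['Gear', 'Sprocket', 'Washer']

Union (unique products): ['Bolt', 'Gear', 'Sprocket', 'Washer', 'Widget']
Count: 5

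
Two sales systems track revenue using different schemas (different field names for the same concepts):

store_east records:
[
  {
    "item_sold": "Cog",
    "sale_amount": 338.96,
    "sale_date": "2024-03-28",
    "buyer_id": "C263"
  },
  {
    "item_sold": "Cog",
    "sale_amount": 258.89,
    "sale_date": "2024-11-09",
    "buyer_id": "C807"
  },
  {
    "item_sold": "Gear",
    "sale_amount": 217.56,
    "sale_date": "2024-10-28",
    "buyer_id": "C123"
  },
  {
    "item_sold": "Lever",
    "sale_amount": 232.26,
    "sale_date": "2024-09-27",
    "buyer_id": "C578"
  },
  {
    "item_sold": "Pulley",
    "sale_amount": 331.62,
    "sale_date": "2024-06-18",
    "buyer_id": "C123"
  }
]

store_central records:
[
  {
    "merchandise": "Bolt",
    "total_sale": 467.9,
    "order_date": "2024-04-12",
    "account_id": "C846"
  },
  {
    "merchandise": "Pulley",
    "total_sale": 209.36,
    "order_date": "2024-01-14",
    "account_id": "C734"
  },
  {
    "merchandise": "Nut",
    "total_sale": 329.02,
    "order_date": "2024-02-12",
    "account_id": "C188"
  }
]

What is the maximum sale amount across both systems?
467.9

Reconcile: "sale_amount" (store_east) = "total_sale" (store_central) = sale amount

Maximum in store_east: 338.96
Maximum in store_central: 467.9

Overall maximum: max(338.96, 467.9) = 467.9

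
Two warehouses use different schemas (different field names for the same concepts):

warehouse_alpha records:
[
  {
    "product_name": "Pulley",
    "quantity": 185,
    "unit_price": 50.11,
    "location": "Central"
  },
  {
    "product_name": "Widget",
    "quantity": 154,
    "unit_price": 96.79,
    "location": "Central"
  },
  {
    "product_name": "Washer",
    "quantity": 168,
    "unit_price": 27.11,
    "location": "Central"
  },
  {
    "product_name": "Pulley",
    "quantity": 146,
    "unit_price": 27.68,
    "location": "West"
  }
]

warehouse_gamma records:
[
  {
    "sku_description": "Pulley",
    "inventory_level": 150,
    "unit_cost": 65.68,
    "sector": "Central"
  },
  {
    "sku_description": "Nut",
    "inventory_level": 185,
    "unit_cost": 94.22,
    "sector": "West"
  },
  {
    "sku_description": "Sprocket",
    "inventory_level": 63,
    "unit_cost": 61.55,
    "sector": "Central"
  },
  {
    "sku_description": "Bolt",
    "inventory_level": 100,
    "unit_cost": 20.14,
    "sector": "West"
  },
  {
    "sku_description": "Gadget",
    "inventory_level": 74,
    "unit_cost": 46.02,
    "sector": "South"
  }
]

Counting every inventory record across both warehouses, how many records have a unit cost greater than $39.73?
6

Schema mapping: "unit_price" (warehouse_alpha) = "unit_cost" (warehouse_gamma) = unit cost

Records > $39.73 in warehouse_alpha: 2
Records > $39.73 in warehouse_gamma: 4

Total count: 2 + 4 = 6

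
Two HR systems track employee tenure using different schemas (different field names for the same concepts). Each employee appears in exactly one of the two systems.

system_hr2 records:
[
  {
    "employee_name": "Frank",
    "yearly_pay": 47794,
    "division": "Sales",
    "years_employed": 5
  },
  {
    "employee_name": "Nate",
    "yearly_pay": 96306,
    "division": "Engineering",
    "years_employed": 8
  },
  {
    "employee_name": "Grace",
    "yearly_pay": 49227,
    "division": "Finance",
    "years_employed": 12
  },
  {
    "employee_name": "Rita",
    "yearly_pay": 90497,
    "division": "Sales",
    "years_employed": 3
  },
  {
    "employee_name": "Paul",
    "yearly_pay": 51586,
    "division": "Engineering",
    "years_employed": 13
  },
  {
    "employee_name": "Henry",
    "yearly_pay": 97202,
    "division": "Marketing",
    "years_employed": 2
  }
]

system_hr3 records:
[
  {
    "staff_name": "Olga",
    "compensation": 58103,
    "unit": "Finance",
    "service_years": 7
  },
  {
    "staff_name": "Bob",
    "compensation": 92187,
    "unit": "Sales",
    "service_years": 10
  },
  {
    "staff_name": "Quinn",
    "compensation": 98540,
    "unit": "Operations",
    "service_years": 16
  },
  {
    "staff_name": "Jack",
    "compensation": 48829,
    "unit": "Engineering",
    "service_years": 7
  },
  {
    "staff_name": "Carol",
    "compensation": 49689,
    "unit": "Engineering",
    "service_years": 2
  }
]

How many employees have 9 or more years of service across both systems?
4

Reconcile schemas: "years_employed" (system_hr2) = "service_years" (system_hr3) = years of service

From system_hr2: 2 employees with >= 9 years
From system_hr3: 2 employees with >= 9 years

Total: 2 + 2 = 4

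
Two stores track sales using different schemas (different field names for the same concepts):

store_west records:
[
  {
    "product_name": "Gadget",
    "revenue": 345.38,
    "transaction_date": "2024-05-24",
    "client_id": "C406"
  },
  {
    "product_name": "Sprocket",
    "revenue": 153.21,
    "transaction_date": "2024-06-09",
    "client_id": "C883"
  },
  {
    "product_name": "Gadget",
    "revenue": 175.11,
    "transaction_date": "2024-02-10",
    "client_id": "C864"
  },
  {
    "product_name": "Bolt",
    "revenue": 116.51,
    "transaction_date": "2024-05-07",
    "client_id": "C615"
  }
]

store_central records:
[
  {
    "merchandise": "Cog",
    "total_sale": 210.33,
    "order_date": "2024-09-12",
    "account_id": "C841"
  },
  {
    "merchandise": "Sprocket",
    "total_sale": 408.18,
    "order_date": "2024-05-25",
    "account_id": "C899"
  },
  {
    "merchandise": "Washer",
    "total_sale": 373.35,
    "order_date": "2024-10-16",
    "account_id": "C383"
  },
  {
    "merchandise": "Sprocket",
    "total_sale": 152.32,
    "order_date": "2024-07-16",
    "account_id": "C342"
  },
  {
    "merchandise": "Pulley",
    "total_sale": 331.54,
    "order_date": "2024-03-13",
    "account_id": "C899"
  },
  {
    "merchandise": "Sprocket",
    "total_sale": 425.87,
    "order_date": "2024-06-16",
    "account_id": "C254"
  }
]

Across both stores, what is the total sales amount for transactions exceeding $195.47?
2094.65

Schema mapping: "revenue" (store_west) = "total_sale" (store_central) = sale amount

Sum of sales > $195.47 in store_west: 345.38
Sum of sales > $195.47 in store_central: 1749.27

Total: 345.38 + 1749.27 = 2094.65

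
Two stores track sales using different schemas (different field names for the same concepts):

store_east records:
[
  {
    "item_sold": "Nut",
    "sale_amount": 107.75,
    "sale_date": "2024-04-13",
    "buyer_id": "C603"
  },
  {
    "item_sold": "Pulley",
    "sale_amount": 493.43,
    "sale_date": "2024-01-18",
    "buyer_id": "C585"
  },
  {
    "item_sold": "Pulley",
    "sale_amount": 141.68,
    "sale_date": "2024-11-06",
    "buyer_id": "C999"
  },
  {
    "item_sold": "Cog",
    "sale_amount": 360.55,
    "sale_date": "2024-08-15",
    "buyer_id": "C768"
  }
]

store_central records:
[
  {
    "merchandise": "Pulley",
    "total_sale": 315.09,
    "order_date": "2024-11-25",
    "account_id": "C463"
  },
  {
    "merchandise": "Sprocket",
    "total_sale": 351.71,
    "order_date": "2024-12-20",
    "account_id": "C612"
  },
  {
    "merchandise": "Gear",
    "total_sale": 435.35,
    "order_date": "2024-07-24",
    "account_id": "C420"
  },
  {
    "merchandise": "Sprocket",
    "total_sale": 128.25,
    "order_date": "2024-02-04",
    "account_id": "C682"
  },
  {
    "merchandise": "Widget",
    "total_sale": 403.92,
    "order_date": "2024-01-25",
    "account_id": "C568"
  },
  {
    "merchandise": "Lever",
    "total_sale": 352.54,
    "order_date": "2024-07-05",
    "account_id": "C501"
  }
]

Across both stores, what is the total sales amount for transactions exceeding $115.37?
2982.52

Schema mapping: "sale_amount" (store_east) = "total_sale" (store_central) = sale amount

Sum of sales > $115.37 in store_east: 995.66
Sum of sales > $115.37 in store_central: 1986.86

Total: 995.66 + 1986.86 = 2982.52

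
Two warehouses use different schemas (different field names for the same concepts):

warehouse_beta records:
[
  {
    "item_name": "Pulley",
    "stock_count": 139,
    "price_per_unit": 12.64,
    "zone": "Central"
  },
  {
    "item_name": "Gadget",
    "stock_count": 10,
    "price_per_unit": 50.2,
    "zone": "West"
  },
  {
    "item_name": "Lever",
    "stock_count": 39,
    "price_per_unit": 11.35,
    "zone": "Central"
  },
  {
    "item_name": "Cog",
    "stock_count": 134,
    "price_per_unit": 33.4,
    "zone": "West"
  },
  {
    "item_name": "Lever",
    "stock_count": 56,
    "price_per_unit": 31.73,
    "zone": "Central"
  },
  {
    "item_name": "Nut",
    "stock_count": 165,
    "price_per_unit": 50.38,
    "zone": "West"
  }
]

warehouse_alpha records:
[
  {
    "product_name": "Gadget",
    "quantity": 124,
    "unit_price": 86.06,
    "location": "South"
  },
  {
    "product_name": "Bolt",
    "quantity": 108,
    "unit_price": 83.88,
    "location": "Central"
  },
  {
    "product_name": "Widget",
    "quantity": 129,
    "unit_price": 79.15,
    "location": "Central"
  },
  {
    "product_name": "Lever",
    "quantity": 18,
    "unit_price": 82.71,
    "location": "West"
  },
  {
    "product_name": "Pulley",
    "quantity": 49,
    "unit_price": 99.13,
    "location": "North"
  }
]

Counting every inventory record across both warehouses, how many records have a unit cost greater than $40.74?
7

Schema mapping: "price_per_unit" (warehouse_beta) = "unit_price" (warehouse_alpha) = unit cost

Records > $40.74 in warehouse_beta: 2
Records > $40.74 in warehouse_alpha: 5

Total count: 2 + 5 = 7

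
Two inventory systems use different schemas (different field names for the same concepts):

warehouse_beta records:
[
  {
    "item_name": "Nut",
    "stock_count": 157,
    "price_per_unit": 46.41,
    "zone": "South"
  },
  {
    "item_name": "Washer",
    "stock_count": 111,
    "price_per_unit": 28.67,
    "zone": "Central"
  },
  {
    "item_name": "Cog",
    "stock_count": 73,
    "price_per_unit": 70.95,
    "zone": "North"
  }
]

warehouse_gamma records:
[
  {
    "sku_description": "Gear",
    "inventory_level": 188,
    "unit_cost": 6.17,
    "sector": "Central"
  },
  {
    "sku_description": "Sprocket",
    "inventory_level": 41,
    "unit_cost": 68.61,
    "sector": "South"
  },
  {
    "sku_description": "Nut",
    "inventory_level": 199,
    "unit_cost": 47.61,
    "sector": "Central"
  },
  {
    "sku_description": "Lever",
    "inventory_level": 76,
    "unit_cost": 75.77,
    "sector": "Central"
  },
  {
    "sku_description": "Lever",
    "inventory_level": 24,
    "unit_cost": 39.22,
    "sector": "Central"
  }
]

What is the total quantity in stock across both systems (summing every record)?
869

To reconcile these schemas, identify the field holding the quantity in stock in each system:
1. In warehouse_beta it is "stock_count"
2. In warehouse_gamma it is "inventory_level"

From warehouse_beta: 157 + 111 + 73 = 341
From warehouse_gamma: 188 + 41 + 199 + 76 + 24 = 528

Total: 341 + 528 = 869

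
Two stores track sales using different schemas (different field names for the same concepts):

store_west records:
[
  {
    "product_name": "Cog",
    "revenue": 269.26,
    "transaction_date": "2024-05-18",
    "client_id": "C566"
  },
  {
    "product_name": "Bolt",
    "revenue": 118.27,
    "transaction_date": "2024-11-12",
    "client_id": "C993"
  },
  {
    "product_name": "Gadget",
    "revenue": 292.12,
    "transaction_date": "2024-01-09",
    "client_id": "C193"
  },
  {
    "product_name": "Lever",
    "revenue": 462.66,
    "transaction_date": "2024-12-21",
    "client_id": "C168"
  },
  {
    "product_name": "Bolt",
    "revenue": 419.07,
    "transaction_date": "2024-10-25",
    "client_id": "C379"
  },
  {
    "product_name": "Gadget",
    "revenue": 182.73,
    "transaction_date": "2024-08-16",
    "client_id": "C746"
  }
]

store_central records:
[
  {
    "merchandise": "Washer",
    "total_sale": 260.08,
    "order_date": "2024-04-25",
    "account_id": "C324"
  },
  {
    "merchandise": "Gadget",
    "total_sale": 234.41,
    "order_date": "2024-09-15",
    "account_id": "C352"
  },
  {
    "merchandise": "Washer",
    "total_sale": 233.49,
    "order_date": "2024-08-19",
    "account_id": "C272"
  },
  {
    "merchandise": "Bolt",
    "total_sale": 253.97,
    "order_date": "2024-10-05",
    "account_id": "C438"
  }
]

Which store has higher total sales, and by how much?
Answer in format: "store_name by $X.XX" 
store_west by $762.16

Schema mapping: "revenue" (store_west) = "total_sale" (store_central) = sale amount

Total for store_west: 1744.11
Total for store_central: 981.95

Difference: |1744.11 - 981.95| = 762.16
store_west has higher sales by $762.16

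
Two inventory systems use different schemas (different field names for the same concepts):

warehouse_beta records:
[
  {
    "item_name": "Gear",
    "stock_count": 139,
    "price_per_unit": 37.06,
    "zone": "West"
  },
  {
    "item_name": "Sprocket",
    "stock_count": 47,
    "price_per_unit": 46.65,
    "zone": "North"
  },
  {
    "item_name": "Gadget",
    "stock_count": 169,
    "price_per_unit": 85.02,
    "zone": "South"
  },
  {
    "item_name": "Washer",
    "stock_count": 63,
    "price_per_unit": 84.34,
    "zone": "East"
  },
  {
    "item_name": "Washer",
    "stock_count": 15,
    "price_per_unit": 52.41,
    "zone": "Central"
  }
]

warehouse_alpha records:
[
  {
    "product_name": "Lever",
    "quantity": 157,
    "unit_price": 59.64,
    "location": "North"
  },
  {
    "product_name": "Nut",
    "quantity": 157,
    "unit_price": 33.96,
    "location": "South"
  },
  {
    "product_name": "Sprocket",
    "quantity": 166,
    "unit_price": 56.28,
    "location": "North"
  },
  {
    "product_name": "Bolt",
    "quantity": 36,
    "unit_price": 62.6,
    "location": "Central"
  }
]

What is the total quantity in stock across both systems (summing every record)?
949

To reconcile these schemas, identify the field holding the quantity in stock in each system:
1. In warehouse_beta it is "stock_count"
2. In warehouse_alpha it is "quantity"

From warehouse_beta: 139 + 47 + 169 + 63 + 15 = 433
From warehouse_alpha: 157 + 157 + 166 + 36 = 516

Total: 433 + 516 = 949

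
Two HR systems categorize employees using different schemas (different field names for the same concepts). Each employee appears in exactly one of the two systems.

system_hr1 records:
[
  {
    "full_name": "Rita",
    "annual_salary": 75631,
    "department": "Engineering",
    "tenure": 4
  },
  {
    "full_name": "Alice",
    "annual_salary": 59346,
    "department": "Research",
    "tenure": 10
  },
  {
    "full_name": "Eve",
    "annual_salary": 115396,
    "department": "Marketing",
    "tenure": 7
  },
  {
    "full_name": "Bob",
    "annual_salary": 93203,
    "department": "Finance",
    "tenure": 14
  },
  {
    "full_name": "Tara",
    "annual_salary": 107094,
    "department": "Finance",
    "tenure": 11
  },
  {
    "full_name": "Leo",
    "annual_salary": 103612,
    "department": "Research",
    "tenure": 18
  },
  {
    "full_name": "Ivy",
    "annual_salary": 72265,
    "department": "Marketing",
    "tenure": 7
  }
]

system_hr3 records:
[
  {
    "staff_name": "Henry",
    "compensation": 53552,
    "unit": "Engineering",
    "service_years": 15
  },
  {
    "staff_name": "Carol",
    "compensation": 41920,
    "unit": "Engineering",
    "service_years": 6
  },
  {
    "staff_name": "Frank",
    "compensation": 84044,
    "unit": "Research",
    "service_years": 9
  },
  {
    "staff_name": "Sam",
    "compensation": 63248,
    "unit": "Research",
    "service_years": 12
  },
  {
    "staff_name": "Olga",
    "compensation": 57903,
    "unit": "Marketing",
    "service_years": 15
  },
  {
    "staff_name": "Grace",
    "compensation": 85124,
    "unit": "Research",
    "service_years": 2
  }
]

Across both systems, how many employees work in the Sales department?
0

Schema mapping: "department" (system_hr1) = "unit" (system_hr3) = department

Sales employees in system_hr1: 0
Sales employees in system_hr3: 0

Total in Sales: 0 + 0 = 0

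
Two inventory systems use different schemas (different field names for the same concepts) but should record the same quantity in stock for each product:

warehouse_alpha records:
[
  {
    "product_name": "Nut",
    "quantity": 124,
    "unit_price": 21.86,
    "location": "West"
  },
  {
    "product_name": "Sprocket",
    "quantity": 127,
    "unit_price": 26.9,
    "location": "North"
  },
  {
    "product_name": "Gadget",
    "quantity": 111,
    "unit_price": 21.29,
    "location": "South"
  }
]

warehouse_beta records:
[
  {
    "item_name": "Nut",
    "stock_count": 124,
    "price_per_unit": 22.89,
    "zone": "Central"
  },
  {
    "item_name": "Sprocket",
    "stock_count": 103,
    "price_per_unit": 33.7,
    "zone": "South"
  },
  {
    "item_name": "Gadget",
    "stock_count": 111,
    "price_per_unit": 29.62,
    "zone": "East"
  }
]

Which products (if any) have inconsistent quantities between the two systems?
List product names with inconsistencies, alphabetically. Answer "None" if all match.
Sprocket

Schema mappings:
- "product_name" (warehouse_alpha) = "item_name" (warehouse_beta) = product name
- "quantity" (warehouse_alpha) = "stock_count" (warehouse_beta) = quantity

Comparison:
  Nut: 124 vs 124 - MATCH
  Sprocket: 127 vs 103 - MISMATCH
  Gadget: 111 vs 111 - MATCH

Products with inconsistencies: Sprocket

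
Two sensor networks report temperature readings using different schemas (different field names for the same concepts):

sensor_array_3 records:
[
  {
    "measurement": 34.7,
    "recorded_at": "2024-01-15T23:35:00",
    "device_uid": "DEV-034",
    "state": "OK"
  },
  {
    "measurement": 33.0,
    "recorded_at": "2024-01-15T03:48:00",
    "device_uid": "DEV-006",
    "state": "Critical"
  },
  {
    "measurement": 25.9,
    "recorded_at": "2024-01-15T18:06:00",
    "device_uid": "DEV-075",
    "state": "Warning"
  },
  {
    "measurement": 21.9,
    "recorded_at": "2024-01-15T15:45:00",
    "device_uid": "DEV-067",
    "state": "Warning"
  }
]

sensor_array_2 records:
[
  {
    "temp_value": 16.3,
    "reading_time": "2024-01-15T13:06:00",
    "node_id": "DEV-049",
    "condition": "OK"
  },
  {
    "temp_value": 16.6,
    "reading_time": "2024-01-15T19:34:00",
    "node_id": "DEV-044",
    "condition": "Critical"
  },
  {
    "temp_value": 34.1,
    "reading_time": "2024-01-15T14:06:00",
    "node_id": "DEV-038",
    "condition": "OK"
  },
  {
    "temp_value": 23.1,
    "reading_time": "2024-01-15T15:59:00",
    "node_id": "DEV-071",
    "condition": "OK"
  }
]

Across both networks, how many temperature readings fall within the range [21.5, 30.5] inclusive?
3

Schema mapping: "measurement" (sensor_array_3) = "temp_value" (sensor_array_2) = temperature

Readings in [21.5, 30.5] from sensor_array_3: 2
Readings in [21.5, 30.5] from sensor_array_2: 1

Total count: 2 + 1 = 3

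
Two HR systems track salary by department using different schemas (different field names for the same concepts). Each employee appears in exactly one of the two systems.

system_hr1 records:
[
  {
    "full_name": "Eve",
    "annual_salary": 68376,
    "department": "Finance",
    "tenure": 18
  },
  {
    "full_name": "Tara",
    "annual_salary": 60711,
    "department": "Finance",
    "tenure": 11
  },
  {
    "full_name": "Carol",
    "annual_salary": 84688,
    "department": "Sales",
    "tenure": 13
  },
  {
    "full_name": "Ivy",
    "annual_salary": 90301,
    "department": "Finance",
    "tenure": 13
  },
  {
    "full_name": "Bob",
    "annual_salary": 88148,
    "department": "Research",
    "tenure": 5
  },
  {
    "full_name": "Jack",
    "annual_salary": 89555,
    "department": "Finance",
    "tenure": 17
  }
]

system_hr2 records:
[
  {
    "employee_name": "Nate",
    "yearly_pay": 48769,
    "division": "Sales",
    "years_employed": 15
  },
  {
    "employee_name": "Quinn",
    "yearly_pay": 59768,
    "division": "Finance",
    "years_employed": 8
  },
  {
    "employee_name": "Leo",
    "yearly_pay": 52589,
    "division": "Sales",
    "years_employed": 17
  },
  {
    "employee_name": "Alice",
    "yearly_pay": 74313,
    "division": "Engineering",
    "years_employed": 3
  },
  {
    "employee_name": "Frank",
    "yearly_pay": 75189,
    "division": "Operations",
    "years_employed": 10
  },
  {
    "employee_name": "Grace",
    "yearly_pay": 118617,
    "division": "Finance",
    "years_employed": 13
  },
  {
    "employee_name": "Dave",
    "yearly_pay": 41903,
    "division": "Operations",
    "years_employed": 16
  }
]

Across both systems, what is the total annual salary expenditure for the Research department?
88148

Schema mappings:
- "department" (system_hr1) = "division" (system_hr2) = department
- "annual_salary" (system_hr1) = "yearly_pay" (system_hr2) = salary

Research salaries from system_hr1: 88148
Research salaries from system_hr2: 0

Total: 88148 + 0 = 88148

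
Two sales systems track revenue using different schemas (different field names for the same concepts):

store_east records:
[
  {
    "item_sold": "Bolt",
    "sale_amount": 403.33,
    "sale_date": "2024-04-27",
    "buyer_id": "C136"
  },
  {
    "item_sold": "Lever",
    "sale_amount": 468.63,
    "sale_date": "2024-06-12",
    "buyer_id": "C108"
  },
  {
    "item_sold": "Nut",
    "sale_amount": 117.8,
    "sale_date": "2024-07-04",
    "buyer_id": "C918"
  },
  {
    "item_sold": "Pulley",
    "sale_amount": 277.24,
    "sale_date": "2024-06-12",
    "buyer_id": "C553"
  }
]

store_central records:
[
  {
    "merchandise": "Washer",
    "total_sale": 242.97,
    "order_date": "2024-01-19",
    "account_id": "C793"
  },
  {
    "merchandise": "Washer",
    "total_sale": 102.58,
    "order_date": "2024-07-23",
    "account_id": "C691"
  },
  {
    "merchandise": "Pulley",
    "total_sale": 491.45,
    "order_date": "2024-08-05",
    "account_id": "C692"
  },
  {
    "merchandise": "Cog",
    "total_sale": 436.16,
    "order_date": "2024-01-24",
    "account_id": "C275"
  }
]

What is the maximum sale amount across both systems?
491.45

Reconcile: "sale_amount" (store_east) = "total_sale" (store_central) = sale amount

Maximum in store_east: 468.63
Maximum in store_central: 491.45

Overall maximum: max(468.63, 491.45) = 491.45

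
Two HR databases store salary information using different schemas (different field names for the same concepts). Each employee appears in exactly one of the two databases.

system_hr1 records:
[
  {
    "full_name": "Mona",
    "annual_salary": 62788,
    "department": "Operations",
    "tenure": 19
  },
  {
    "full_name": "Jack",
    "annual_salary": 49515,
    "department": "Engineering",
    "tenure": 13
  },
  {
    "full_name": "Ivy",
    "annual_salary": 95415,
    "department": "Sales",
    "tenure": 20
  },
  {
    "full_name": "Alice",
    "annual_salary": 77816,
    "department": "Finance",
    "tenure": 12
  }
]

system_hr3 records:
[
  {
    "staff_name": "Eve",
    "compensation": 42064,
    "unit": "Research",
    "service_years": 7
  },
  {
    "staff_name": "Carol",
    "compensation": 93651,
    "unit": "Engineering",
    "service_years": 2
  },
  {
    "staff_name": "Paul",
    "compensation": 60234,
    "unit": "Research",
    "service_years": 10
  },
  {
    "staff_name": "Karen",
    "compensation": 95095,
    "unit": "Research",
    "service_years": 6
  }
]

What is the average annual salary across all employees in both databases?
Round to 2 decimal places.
72072.25

Schema mapping: "annual_salary" (system_hr1) = "compensation" (system_hr3) = annual salary

All salaries: [62788, 49515, 95415, 77816, 42064, 93651, 60234, 95095]
Sum: 576578
Count: 8
Average: 576578 / 8 = 72072.25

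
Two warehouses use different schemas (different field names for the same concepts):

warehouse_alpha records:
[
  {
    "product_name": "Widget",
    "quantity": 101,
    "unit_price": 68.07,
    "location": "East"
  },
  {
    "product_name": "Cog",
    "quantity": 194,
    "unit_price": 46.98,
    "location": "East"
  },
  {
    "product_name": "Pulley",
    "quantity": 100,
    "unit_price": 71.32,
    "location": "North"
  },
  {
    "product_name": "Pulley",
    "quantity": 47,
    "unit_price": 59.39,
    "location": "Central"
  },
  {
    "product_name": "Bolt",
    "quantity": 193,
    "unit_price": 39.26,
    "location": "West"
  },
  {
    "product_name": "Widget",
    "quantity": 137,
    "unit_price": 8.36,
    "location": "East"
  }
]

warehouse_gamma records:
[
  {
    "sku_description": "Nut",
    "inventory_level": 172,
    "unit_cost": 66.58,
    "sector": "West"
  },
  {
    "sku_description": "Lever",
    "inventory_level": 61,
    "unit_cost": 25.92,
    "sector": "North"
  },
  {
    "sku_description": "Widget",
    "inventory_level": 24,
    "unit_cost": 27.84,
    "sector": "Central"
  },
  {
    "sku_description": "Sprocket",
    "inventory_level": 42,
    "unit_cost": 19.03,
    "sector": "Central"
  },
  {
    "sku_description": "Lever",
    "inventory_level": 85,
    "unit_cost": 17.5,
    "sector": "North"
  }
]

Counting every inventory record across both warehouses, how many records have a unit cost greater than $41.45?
5

Schema mapping: "unit_price" (warehouse_alpha) = "unit_cost" (warehouse_gamma) = unit cost

Records > $41.45 in warehouse_alpha: 4
Records > $41.45 in warehouse_gamma: 1

Total count: 4 + 1 = 5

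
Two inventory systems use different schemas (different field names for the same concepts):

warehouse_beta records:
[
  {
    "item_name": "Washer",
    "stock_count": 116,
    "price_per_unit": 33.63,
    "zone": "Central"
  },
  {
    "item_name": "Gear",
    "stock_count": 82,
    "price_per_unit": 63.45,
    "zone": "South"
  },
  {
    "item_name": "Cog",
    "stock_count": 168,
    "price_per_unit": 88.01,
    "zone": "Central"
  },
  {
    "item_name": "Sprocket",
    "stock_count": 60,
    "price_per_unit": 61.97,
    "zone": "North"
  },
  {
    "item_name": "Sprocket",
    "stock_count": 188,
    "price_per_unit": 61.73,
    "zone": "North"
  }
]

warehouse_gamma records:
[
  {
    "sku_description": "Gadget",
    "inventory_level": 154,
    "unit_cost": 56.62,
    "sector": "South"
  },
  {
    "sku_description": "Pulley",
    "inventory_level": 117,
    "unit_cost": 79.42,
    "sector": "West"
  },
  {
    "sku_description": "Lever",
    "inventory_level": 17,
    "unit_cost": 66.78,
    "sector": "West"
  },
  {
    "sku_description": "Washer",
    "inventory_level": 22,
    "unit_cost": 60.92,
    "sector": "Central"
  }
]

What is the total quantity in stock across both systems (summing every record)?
924

To reconcile these schemas, identify the field holding the quantity in stock in each system:
1. In warehouse_beta it is "stock_count"
2. In warehouse_gamma it is "inventory_level"

From warehouse_beta: 116 + 82 + 168 + 60 + 188 = 614
From warehouse_gamma: 154 + 117 + 17 + 22 = 310

Total: 614 + 310 = 924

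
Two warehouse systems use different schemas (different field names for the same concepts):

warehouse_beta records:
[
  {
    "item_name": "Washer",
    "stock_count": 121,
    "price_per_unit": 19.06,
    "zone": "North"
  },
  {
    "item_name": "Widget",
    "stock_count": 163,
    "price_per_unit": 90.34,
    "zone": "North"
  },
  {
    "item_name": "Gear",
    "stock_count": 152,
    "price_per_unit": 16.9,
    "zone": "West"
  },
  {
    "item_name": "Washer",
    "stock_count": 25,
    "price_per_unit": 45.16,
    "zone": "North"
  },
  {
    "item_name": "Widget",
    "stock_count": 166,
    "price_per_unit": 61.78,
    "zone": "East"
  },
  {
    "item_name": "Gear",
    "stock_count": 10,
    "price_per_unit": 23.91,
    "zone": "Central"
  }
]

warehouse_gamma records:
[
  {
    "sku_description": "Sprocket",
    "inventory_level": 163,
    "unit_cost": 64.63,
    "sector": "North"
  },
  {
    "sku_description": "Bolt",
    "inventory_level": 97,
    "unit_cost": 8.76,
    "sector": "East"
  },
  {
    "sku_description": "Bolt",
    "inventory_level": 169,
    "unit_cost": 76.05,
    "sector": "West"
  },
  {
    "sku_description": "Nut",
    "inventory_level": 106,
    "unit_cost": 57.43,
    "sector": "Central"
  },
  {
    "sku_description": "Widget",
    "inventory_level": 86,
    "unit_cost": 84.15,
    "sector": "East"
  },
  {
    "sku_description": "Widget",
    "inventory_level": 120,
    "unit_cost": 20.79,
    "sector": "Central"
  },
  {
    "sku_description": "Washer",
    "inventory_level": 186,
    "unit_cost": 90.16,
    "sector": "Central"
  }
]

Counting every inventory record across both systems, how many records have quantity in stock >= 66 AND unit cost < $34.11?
4

Schema mappings:
- "stock_count" (warehouse_beta) = "inventory_level" (warehouse_gamma) = quantity
- "price_per_unit" (warehouse_beta) = "unit_cost" (warehouse_gamma) = unit cost

Records meeting both conditions in warehouse_beta: 2
Records meeting both conditions in warehouse_gamma: 2

Total: 2 + 2 = 4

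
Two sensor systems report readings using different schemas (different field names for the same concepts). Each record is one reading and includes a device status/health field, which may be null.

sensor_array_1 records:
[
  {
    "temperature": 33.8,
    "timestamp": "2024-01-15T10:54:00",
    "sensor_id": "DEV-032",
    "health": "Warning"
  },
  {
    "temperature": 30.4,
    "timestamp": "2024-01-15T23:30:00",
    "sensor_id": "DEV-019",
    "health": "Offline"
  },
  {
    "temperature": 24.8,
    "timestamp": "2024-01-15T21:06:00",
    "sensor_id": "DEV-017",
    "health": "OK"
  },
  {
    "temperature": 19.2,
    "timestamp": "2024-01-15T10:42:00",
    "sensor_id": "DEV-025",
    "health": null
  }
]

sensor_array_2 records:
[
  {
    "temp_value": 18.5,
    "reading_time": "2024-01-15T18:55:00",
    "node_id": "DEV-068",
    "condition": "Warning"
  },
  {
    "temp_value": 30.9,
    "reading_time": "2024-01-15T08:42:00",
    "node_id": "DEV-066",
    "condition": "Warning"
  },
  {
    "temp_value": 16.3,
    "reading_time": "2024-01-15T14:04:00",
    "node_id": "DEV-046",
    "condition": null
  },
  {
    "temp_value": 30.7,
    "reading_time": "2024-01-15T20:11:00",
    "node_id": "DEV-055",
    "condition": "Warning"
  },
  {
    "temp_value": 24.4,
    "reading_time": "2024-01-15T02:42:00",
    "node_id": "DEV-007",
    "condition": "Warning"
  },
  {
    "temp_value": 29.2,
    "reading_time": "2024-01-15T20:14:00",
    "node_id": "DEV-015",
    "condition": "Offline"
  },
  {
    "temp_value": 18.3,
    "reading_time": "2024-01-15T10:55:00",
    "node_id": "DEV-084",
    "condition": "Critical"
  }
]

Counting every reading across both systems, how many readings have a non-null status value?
9

Schema mapping: "health" (sensor_array_1) = "condition" (sensor_array_2) = status

Non-null in sensor_array_1: 3
Non-null in sensor_array_2: 6

Total non-null: 3 + 6 = 9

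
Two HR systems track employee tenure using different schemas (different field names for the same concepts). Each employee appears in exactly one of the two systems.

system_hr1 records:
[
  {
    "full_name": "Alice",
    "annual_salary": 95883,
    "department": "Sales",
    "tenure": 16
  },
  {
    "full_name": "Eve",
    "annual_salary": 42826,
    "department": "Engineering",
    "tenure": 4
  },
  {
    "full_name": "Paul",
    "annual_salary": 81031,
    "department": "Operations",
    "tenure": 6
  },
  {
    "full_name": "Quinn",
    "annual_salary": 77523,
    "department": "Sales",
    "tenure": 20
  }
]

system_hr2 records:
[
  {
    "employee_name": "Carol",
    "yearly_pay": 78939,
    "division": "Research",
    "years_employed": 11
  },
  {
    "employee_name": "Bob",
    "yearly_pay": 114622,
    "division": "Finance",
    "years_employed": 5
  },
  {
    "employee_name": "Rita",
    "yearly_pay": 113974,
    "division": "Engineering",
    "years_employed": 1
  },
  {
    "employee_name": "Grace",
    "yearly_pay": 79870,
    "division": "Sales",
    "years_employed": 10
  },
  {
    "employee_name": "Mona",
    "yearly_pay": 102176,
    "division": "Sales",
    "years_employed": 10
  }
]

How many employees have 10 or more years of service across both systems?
5

Reconcile schemas: "tenure" (system_hr1) = "years_employed" (system_hr2) = years of service

From system_hr1: 2 employees with >= 10 years
From system_hr2: 3 employees with >= 10 years

Total: 2 + 3 = 5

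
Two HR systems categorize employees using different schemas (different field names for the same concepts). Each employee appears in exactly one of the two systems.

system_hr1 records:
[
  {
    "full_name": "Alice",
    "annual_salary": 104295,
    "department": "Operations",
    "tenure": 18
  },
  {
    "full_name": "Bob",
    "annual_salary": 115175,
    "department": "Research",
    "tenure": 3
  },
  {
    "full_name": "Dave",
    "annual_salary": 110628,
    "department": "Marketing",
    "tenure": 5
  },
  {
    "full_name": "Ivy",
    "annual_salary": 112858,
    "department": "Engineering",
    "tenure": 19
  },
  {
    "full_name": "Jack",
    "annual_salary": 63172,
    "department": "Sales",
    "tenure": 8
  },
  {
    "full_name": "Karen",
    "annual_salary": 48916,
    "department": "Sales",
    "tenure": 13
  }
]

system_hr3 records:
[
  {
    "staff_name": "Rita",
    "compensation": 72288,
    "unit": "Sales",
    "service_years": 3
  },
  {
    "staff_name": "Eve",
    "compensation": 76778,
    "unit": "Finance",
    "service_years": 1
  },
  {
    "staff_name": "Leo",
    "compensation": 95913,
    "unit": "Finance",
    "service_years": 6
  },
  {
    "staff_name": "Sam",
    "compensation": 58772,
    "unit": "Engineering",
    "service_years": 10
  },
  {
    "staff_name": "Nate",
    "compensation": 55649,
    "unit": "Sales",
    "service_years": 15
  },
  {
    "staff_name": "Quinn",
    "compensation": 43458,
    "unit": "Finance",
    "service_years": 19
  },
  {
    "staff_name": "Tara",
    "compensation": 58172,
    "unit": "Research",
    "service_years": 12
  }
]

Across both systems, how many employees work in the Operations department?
1

Schema mapping: "department" (system_hr1) = "unit" (system_hr3) = department

Operations employees in system_hr1: 1
Operations employees in system_hr3: 0

Total in Operations: 1 + 0 = 1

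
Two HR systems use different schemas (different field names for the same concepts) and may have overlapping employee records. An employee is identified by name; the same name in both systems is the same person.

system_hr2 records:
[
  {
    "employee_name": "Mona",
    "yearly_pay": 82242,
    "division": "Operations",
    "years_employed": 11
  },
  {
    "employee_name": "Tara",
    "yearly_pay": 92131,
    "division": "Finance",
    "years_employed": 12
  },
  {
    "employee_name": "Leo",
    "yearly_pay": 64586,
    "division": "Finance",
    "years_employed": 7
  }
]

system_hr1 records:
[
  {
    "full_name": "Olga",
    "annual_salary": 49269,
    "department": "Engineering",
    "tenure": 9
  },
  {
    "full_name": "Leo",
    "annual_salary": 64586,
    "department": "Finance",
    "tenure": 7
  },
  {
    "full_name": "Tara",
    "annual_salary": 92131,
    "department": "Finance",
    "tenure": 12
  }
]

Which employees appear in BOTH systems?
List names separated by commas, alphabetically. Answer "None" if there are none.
Leo, Tara

Schema mapping: "employee_name" (system_hr2) = "full_name" (system_hr1) = employee name

Names in system_hr2: ['Leo', 'Mona', 'Tara']
Names in system_hr1: ['Leo', 'Olga', 'Tara']

Intersection: ['Leo', 'Tara']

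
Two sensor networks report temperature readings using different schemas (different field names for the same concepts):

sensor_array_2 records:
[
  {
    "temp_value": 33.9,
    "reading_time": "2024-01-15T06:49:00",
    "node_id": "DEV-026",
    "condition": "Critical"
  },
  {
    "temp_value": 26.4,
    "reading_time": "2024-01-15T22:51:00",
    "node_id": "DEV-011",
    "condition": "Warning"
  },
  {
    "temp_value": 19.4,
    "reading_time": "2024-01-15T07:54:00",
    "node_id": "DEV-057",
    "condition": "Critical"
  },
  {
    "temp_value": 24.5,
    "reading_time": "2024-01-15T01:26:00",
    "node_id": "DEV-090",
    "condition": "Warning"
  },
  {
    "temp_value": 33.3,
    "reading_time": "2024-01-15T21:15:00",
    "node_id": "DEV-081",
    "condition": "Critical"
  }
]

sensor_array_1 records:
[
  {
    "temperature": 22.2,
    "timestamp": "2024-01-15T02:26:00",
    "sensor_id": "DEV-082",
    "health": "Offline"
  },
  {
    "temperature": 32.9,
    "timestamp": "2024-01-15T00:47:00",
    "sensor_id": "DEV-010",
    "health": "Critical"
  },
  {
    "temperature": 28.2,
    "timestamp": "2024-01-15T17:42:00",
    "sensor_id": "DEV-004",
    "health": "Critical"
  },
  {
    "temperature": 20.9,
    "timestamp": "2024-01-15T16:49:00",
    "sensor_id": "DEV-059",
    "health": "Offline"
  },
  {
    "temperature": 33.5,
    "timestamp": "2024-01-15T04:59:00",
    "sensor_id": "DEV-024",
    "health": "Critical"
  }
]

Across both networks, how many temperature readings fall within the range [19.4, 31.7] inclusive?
6

Schema mapping: "temp_value" (sensor_array_2) = "temperature" (sensor_array_1) = temperature

Readings in [19.4, 31.7] from sensor_array_2: 3
Readings in [19.4, 31.7] from sensor_array_1: 3

Total count: 3 + 3 = 6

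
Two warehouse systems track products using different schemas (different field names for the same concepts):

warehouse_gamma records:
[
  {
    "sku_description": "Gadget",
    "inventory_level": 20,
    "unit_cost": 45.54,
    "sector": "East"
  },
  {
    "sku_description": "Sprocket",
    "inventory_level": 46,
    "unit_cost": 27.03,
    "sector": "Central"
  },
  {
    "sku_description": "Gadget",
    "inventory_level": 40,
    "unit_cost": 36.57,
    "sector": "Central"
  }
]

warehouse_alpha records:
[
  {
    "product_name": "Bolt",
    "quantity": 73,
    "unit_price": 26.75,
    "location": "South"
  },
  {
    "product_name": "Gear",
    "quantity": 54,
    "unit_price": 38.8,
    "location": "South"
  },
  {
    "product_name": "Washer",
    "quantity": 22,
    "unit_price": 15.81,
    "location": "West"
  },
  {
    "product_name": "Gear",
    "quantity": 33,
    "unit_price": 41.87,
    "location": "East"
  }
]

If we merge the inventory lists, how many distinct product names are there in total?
5

Schema mapping: "sku_description" (warehouse_gamma) = "product_name" (warehouse_alpha) = product name

Products in warehouse_gamma: ['Gadget', 'Sprocket']
Products in warehouse_alpha: ['Bolt', 'Gear', 'Washer']

Union (unique products): ['Bolt', 'Gadget', 'Gear', 'Sprocket', 'Washer']
Count: 5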